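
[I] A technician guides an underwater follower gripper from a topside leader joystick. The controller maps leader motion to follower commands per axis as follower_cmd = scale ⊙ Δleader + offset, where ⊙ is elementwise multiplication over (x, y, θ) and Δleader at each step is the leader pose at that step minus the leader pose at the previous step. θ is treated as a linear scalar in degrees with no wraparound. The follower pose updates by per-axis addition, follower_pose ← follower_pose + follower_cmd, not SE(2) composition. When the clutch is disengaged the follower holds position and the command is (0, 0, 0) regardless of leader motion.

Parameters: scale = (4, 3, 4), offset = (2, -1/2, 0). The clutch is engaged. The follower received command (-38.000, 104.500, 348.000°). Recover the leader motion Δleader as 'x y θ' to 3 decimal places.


-10.000 35.000 87.000

axis x: (-38.000 − 2) / (4) = -10.000
axis y: (104.500 − -1/2) / (3) = 35.000
axis θ: (348.000 − 0) / (4) = 87.000


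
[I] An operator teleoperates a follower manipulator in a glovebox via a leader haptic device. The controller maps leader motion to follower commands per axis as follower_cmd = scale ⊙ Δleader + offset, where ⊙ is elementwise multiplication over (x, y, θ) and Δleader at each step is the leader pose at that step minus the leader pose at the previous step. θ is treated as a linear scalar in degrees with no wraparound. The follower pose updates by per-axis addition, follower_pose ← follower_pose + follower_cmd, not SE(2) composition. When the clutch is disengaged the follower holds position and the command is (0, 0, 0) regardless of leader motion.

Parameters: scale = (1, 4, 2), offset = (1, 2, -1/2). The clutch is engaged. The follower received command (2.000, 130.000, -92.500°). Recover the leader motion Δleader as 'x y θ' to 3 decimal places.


1.000 32.000 -46.000

axis x: (2.000 − 1) / (1) = 1.000
axis y: (130.000 − 2) / (4) = 32.000
axis θ: (-92.500 − -1/2) / (2) = -46.000


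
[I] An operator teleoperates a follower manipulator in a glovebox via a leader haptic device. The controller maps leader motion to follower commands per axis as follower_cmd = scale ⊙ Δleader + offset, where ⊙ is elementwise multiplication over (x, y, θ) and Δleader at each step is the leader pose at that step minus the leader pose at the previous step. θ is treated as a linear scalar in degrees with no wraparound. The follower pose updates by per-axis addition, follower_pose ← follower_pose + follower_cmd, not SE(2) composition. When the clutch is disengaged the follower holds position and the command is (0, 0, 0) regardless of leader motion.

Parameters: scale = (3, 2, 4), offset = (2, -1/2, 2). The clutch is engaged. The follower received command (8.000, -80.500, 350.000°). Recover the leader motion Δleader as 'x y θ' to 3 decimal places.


2.000 -40.000 87.000

axis x: (8.000 − 2) / (3) = 2.000
axis y: (-80.500 − -1/2) / (2) = -40.000
axis θ: (350.000 − 2) / (4) = 87.000


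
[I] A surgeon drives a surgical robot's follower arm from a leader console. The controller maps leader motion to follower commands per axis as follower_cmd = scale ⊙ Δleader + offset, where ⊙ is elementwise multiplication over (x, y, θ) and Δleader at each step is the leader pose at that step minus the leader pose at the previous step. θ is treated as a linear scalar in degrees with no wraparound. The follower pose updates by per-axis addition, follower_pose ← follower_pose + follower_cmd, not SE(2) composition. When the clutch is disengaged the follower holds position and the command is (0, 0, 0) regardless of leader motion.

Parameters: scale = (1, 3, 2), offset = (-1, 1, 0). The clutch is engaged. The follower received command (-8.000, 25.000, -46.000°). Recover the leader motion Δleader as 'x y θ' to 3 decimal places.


-7.000 8.000 -23.000

axis x: (-8.000 − -1) / (1) = -7.000
axis y: (25.000 − 1) / (3) = 8.000
axis θ: (-46.000 − 0) / (2) = -23.000


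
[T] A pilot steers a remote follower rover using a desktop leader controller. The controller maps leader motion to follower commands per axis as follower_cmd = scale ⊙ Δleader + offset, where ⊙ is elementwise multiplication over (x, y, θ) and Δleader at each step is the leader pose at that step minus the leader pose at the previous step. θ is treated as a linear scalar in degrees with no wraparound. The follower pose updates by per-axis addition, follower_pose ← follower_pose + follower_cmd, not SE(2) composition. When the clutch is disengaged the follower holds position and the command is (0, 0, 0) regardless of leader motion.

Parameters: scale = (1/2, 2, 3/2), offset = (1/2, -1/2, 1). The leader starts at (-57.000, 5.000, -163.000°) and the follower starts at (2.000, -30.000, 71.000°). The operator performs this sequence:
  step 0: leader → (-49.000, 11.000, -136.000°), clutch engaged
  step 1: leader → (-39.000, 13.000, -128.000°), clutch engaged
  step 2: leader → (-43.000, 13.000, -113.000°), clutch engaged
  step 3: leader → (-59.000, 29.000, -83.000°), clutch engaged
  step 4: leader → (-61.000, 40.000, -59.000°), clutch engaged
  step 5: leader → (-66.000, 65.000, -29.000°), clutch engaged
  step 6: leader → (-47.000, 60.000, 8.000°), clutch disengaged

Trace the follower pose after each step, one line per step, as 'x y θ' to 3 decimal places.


step 0: Δleader=(8.000, 6.000, 27.000°), engaged; cmd=(4.500, 11.500, 41.500°) → follower=(6.500, -18.500, 112.500°)
step 1: Δleader=(10.000, 2.000, 8.000°), engaged; cmd=(5.500, 3.500, 13.000°) → follower=(12.000, -15.000, 125.500°)
step 2: Δleader=(-4.000, 0.000, 15.000°), engaged; cmd=(-1.500, -0.500, 23.500°) → follower=(10.500, -15.500, 149.000°)
step 3: Δleader=(-16.000, 16.000, 30.000°), engaged; cmd=(-7.500, 31.500, 46.000°) → follower=(3.000, 16.000, 195.000°)
step 4: Δleader=(-2.000, 11.000, 24.000°), engaged; cmd=(-0.500, 21.500, 37.000°) → follower=(2.500, 37.500, 232.000°)
step 5: Δleader=(-5.000, 25.000, 30.000°), engaged; cmd=(-2.000, 49.500, 46.000°) → follower=(0.500, 87.000, 278.000°)
step 6: Δleader=(19.000, -5.000, 37.000°), disengaged; cmd=(0,0,0) → follower holds at (0.500, 87.000, 278.000°)

6.500 -18.500 112.500
12.000 -15.000 125.500
10.500 -15.500 149.000
3.000 16.000 195.000
2.500 37.500 232.000
0.500 87.000 278.000
0.500 87.000 278.000


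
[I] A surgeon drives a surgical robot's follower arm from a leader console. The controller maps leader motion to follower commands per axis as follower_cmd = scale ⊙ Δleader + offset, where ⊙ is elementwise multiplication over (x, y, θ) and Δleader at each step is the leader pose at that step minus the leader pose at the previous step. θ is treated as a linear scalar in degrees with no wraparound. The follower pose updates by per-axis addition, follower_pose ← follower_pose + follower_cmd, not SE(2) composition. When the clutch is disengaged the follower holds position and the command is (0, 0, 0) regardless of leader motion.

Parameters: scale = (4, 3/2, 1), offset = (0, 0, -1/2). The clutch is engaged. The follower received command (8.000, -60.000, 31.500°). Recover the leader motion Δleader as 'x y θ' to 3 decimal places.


axis x: (8.000 − 0) / (4) = 2.000
axis y: (-60.000 − 0) / (3/2) = -40.000
axis θ: (31.500 − -1/2) / (1) = 32.000

2.000 -40.000 32.000


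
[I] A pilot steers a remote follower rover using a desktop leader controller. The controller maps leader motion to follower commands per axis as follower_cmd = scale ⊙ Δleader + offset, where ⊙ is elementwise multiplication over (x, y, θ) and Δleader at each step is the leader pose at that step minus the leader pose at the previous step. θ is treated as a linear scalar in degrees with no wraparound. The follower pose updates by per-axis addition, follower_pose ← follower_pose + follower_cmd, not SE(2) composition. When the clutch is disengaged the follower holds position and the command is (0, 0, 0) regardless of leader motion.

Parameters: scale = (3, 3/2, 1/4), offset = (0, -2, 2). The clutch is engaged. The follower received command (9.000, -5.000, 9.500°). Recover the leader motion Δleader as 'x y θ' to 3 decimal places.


axis x: (9.000 − 0) / (3) = 3.000
axis y: (-5.000 − -2) / (3/2) = -2.000
axis θ: (9.500 − 2) / (1/4) = 30.000

3.000 -2.000 30.000


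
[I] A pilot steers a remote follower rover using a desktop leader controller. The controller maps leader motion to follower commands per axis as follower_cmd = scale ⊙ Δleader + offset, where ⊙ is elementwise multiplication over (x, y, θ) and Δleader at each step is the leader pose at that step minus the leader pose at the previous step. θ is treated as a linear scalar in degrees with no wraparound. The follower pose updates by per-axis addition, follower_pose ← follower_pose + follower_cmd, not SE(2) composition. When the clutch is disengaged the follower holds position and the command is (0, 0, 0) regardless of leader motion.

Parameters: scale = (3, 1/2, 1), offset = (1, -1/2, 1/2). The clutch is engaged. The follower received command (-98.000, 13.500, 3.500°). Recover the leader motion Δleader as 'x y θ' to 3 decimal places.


-33.000 28.000 3.000

axis x: (-98.000 − 1) / (3) = -33.000
axis y: (13.500 − -1/2) / (1/2) = 28.000
axis θ: (3.500 − 1/2) / (1) = 3.000


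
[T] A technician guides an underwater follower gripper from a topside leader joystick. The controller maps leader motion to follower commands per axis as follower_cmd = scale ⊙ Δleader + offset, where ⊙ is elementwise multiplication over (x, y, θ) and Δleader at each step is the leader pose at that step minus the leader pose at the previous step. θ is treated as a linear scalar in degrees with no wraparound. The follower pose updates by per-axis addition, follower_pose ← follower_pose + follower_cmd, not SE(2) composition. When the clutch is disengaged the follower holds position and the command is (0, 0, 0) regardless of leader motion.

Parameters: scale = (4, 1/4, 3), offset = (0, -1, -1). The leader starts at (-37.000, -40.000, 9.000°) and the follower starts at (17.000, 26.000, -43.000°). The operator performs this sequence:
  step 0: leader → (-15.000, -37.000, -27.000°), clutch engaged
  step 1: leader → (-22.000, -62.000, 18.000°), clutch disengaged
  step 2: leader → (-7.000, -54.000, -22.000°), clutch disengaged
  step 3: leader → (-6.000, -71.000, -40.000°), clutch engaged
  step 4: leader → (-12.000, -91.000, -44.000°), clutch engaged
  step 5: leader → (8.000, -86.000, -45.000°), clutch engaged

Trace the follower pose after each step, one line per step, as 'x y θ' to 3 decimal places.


step 0: Δleader=(22.000, 3.000, -36.000°), engaged; cmd=(88.000, -0.250, -109.000°) → follower=(105.000, 25.750, -152.000°)
step 1: Δleader=(-7.000, -25.000, 45.000°), disengaged; cmd=(0,0,0) → follower holds at (105.000, 25.750, -152.000°)
step 2: Δleader=(15.000, 8.000, -40.000°), disengaged; cmd=(0,0,0) → follower holds at (105.000, 25.750, -152.000°)
step 3: Δleader=(1.000, -17.000, -18.000°), engaged; cmd=(4.000, -5.250, -55.000°) → follower=(109.000, 20.500, -207.000°)
step 4: Δleader=(-6.000, -20.000, -4.000°), engaged; cmd=(-24.000, -6.000, -13.000°) → follower=(85.000, 14.500, -220.000°)
step 5: Δleader=(20.000, 5.000, -1.000°), engaged; cmd=(80.000, 0.250, -4.000°) → follower=(165.000, 14.750, -224.000°)

105.000 25.750 -152.000
105.000 25.750 -152.000
105.000 25.750 -152.000
109.000 20.500 -207.000
85.000 14.500 -220.000
165.000 14.750 -224.000


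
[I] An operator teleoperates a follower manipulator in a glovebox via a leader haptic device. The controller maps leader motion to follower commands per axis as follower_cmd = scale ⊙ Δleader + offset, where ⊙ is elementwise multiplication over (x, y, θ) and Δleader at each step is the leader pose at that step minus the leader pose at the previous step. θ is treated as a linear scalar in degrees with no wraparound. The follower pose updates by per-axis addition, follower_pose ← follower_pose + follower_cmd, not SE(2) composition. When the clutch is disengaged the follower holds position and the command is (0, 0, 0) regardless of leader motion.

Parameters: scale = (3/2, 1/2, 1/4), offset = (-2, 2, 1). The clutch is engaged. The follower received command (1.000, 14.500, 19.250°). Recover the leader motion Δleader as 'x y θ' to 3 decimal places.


axis x: (1.000 − -2) / (3/2) = 2.000
axis y: (14.500 − 2) / (1/2) = 25.000
axis θ: (19.250 − 1) / (1/4) = 73.000

2.000 25.000 73.000


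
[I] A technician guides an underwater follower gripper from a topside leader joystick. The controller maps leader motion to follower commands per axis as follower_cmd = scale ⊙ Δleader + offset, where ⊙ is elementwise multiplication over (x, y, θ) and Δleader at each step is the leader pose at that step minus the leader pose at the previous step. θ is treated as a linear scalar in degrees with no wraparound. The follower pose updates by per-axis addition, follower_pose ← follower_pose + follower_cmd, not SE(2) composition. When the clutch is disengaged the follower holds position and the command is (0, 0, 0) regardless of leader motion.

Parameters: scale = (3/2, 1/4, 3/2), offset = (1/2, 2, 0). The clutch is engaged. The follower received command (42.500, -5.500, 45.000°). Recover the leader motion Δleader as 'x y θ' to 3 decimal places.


28.000 -30.000 30.000

axis x: (42.500 − 1/2) / (3/2) = 28.000
axis y: (-5.500 − 2) / (1/4) = -30.000
axis θ: (45.000 − 0) / (3/2) = 30.000


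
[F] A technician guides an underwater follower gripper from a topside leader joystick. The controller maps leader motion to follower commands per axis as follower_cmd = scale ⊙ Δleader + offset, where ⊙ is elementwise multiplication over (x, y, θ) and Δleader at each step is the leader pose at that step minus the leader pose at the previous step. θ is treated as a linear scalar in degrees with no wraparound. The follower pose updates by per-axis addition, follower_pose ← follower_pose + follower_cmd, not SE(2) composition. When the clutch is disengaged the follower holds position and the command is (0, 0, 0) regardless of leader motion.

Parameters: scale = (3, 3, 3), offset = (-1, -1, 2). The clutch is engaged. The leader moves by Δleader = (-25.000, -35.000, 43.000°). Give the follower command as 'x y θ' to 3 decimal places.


axis x: 3·-25.000 + -1 = -76.000
axis y: 3·-35.000 + -1 = -106.000
axis θ: 3·43.000 + 2 = 131.000

-76.000 -106.000 131.000


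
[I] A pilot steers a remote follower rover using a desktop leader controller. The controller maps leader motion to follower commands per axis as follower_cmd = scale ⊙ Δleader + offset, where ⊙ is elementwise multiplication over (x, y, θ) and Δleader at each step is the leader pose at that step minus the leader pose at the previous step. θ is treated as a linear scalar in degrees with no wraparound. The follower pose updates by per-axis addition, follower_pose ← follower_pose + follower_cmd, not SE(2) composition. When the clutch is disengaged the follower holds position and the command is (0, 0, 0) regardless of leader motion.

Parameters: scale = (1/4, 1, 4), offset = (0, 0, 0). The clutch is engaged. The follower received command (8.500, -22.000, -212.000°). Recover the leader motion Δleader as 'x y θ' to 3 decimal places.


34.000 -22.000 -53.000

axis x: (8.500 − 0) / (1/4) = 34.000
axis y: (-22.000 − 0) / (1) = -22.000
axis θ: (-212.000 − 0) / (4) = -53.000


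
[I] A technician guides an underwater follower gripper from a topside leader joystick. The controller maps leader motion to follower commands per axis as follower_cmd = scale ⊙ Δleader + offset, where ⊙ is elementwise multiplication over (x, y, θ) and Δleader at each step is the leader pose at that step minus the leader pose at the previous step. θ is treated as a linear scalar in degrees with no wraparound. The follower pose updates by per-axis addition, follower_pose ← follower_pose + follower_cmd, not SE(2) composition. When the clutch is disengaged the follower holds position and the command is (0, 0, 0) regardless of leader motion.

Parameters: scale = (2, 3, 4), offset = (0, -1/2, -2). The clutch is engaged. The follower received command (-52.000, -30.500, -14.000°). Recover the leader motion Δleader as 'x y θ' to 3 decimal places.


axis x: (-52.000 − 0) / (2) = -26.000
axis y: (-30.500 − -1/2) / (3) = -10.000
axis θ: (-14.000 − -2) / (4) = -3.000

-26.000 -10.000 -3.000


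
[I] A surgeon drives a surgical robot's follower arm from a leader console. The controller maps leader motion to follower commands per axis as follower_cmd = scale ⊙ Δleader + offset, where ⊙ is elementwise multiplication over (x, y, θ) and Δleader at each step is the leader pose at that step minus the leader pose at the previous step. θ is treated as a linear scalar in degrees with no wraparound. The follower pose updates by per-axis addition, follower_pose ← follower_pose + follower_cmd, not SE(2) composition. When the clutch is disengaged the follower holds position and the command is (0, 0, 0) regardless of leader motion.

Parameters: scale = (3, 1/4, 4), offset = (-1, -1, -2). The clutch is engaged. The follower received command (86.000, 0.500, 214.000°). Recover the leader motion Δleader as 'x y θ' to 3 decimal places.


29.000 6.000 54.000

axis x: (86.000 − -1) / (3) = 29.000
axis y: (0.500 − -1) / (1/4) = 6.000
axis θ: (214.000 − -2) / (4) = 54.000


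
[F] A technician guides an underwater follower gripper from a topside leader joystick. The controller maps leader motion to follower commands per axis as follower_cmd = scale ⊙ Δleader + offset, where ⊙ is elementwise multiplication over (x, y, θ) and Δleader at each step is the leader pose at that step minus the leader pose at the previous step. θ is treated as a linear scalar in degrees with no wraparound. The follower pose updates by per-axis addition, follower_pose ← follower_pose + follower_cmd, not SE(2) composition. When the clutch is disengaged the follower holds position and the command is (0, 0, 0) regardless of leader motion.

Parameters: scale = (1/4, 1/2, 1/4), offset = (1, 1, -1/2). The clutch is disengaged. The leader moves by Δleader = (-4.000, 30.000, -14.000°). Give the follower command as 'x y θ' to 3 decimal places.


0.000 0.000 0.000

clutch disengaged → follower holds; cmd = (0, 0, 0)


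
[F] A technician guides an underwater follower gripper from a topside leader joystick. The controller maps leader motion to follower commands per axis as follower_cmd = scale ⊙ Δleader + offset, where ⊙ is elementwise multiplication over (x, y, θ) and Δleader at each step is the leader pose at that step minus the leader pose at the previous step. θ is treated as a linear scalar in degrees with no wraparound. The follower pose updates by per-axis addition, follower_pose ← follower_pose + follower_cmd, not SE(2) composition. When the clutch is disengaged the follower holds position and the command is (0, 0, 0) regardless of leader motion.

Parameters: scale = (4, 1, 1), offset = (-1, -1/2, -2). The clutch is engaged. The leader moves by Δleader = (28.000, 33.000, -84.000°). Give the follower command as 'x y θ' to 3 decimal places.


axis x: 4·28.000 + -1 = 111.000
axis y: 1·33.000 + -1/2 = 32.500
axis θ: 1·-84.000 + -2 = -86.000

111.000 32.500 -86.000


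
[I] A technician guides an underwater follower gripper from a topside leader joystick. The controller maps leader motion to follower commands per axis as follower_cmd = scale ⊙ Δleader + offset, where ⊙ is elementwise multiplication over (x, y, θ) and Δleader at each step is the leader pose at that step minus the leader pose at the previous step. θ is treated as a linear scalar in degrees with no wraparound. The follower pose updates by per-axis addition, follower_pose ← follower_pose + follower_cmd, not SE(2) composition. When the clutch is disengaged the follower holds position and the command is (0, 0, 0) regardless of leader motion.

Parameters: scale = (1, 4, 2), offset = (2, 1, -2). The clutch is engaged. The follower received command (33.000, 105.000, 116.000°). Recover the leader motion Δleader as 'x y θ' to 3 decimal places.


31.000 26.000 59.000

axis x: (33.000 − 2) / (1) = 31.000
axis y: (105.000 − 1) / (4) = 26.000
axis θ: (116.000 − -2) / (2) = 59.000


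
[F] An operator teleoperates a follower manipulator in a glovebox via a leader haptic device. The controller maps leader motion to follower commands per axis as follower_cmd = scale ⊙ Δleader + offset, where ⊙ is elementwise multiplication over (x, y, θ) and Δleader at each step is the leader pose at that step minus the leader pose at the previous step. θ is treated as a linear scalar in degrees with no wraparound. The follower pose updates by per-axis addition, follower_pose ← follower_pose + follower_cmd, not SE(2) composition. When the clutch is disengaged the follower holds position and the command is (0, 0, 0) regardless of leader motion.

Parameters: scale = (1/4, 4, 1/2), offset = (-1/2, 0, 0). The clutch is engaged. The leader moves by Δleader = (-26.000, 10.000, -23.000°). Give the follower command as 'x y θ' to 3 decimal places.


-7.000 40.000 -11.500

axis x: 1/4·-26.000 + -1/2 = -7.000
axis y: 4·10.000 + 0 = 40.000
axis θ: 1/2·-23.000 + 0 = -11.500


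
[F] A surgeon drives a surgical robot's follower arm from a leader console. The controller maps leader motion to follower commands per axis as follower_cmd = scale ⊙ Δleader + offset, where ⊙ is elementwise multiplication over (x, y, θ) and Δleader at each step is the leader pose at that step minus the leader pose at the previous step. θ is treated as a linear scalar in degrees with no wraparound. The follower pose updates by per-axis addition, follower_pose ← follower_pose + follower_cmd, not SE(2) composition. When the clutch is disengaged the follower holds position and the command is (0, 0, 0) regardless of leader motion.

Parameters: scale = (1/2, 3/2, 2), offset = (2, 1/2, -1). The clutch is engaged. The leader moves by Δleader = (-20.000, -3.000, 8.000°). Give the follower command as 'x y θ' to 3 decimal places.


axis x: 1/2·-20.000 + 2 = -8.000
axis y: 3/2·-3.000 + 1/2 = -4.000
axis θ: 2·8.000 + -1 = 15.000

-8.000 -4.000 15.000


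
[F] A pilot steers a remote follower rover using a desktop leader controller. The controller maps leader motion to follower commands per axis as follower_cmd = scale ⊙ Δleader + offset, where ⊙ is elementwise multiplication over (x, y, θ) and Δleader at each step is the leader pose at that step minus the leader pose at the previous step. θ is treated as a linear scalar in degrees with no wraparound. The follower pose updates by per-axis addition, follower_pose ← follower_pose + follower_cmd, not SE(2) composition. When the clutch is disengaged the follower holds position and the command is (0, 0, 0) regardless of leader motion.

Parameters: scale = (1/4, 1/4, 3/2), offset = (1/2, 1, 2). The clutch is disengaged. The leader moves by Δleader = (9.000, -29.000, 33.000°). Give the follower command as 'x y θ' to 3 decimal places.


clutch disengaged → follower holds; cmd = (0, 0, 0)

0.000 0.000 0.000


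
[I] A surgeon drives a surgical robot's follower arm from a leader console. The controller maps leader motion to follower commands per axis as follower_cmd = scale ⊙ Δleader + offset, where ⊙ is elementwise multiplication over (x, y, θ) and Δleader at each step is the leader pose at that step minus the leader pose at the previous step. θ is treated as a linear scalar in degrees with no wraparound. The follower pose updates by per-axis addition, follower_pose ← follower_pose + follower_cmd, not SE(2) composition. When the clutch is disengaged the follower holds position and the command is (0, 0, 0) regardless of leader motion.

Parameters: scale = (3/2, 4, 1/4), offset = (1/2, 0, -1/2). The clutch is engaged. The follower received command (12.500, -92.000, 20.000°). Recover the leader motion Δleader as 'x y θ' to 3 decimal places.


axis x: (12.500 − 1/2) / (3/2) = 8.000
axis y: (-92.000 − 0) / (4) = -23.000
axis θ: (20.000 − -1/2) / (1/4) = 82.000

8.000 -23.000 82.000


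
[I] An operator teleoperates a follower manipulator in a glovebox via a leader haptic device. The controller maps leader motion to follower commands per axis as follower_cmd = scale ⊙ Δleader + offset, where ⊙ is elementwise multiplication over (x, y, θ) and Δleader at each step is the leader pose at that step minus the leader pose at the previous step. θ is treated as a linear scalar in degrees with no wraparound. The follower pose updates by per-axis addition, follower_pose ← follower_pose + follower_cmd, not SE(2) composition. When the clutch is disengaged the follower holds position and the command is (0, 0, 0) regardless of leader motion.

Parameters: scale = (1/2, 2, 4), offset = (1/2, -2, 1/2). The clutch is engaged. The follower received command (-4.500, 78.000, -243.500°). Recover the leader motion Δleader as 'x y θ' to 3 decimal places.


-10.000 40.000 -61.000

axis x: (-4.500 − 1/2) / (1/2) = -10.000
axis y: (78.000 − -2) / (2) = 40.000
axis θ: (-243.500 − 1/2) / (4) = -61.000


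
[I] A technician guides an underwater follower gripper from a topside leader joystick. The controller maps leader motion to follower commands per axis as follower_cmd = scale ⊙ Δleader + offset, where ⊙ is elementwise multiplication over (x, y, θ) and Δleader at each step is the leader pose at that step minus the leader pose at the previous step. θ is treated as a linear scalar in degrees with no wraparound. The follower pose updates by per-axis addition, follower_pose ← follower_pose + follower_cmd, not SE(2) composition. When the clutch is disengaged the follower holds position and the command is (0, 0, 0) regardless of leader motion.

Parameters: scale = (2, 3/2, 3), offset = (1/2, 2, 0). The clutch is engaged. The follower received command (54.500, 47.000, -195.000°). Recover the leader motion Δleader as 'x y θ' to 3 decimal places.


axis x: (54.500 − 1/2) / (2) = 27.000
axis y: (47.000 − 2) / (3/2) = 30.000
axis θ: (-195.000 − 0) / (3) = -65.000

27.000 30.000 -65.000


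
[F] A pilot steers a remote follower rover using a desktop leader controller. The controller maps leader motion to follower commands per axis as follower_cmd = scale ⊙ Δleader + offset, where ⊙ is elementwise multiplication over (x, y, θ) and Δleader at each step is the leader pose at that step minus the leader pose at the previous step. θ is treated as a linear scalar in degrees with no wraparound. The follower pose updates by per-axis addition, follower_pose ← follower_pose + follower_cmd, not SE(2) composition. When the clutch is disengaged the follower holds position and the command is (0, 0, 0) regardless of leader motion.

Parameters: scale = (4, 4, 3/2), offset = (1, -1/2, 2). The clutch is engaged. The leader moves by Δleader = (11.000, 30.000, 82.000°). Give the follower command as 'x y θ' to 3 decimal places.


axis x: 4·11.000 + 1 = 45.000
axis y: 4·30.000 + -1/2 = 119.500
axis θ: 3/2·82.000 + 2 = 125.000

45.000 119.500 125.000


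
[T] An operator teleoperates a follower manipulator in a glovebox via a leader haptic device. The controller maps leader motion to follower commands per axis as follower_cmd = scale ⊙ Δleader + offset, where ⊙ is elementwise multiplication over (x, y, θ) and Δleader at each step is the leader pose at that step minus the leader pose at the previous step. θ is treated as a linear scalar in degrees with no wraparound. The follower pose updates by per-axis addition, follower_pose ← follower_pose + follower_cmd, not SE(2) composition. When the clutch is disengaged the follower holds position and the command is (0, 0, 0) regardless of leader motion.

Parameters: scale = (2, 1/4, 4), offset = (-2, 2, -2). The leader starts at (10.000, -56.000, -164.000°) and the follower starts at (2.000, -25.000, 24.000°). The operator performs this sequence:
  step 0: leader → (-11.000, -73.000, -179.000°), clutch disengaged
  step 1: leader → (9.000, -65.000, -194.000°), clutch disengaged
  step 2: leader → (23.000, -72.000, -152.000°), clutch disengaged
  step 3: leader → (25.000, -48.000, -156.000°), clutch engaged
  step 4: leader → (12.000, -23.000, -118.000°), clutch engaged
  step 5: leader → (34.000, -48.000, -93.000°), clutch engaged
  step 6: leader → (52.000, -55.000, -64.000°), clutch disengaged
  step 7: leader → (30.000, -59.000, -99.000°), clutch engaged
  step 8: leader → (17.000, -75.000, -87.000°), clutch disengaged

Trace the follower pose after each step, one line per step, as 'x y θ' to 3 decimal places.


step 0: Δleader=(-21.000, -17.000, -15.000°), disengaged; cmd=(0,0,0) → follower holds at (2.000, -25.000, 24.000°)
step 1: Δleader=(20.000, 8.000, -15.000°), disengaged; cmd=(0,0,0) → follower holds at (2.000, -25.000, 24.000°)
step 2: Δleader=(14.000, -7.000, 42.000°), disengaged; cmd=(0,0,0) → follower holds at (2.000, -25.000, 24.000°)
step 3: Δleader=(2.000, 24.000, -4.000°), engaged; cmd=(2.000, 8.000, -18.000°) → follower=(4.000, -17.000, 6.000°)
step 4: Δleader=(-13.000, 25.000, 38.000°), engaged; cmd=(-28.000, 8.250, 150.000°) → follower=(-24.000, -8.750, 156.000°)
step 5: Δleader=(22.000, -25.000, 25.000°), engaged; cmd=(42.000, -4.250, 98.000°) → follower=(18.000, -13.000, 254.000°)
step 6: Δleader=(18.000, -7.000, 29.000°), disengaged; cmd=(0,0,0) → follower holds at (18.000, -13.000, 254.000°)
step 7: Δleader=(-22.000, -4.000, -35.000°), engaged; cmd=(-46.000, 1.000, -142.000°) → follower=(-28.000, -12.000, 112.000°)
step 8: Δleader=(-13.000, -16.000, 12.000°), disengaged; cmd=(0,0,0) → follower holds at (-28.000, -12.000, 112.000°)

2.000 -25.000 24.000
2.000 -25.000 24.000
2.000 -25.000 24.000
4.000 -17.000 6.000
-24.000 -8.750 156.000
18.000 -13.000 254.000
18.000 -13.000 254.000
-28.000 -12.000 112.000
-28.000 -12.000 112.000


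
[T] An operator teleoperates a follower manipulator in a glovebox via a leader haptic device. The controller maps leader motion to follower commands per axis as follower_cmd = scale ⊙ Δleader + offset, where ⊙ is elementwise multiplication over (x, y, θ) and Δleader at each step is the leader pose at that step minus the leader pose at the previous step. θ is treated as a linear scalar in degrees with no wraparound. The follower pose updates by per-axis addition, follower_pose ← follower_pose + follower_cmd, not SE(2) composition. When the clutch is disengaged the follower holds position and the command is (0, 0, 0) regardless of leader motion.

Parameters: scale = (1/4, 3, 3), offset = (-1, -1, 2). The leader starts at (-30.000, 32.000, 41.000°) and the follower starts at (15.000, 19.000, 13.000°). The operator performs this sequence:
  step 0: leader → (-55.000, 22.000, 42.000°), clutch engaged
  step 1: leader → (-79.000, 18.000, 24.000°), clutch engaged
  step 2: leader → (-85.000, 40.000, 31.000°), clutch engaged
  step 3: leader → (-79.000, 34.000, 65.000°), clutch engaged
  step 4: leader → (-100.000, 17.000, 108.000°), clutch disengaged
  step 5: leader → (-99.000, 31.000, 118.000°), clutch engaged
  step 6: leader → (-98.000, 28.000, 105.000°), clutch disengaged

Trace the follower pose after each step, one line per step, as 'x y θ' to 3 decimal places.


step 0: Δleader=(-25.000, -10.000, 1.000°), engaged; cmd=(-7.250, -31.000, 5.000°) → follower=(7.750, -12.000, 18.000°)
step 1: Δleader=(-24.000, -4.000, -18.000°), engaged; cmd=(-7.000, -13.000, -52.000°) → follower=(0.750, -25.000, -34.000°)
step 2: Δleader=(-6.000, 22.000, 7.000°), engaged; cmd=(-2.500, 65.000, 23.000°) → follower=(-1.750, 40.000, -11.000°)
step 3: Δleader=(6.000, -6.000, 34.000°), engaged; cmd=(0.500, -19.000, 104.000°) → follower=(-1.250, 21.000, 93.000°)
step 4: Δleader=(-21.000, -17.000, 43.000°), disengaged; cmd=(0,0,0) → follower holds at (-1.250, 21.000, 93.000°)
step 5: Δleader=(1.000, 14.000, 10.000°), engaged; cmd=(-0.750, 41.000, 32.000°) → follower=(-2.000, 62.000, 125.000°)
step 6: Δleader=(1.000, -3.000, -13.000°), disengaged; cmd=(0,0,0) → follower holds at (-2.000, 62.000, 125.000°)

7.750 -12.000 18.000
0.750 -25.000 -34.000
-1.750 40.000 -11.000
-1.250 21.000 93.000
-1.250 21.000 93.000
-2.000 62.000 125.000
-2.000 62.000 125.000


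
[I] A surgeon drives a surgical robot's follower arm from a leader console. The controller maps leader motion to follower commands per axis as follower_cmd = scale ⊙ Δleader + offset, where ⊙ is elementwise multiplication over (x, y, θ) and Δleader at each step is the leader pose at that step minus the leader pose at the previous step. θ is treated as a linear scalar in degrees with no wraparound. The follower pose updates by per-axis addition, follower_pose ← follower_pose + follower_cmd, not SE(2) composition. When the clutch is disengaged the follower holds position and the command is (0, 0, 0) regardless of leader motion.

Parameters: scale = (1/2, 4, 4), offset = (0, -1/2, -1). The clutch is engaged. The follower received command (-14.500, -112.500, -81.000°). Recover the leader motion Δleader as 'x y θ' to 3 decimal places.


axis x: (-14.500 − 0) / (1/2) = -29.000
axis y: (-112.500 − -1/2) / (4) = -28.000
axis θ: (-81.000 − -1) / (4) = -20.000

-29.000 -28.000 -20.000


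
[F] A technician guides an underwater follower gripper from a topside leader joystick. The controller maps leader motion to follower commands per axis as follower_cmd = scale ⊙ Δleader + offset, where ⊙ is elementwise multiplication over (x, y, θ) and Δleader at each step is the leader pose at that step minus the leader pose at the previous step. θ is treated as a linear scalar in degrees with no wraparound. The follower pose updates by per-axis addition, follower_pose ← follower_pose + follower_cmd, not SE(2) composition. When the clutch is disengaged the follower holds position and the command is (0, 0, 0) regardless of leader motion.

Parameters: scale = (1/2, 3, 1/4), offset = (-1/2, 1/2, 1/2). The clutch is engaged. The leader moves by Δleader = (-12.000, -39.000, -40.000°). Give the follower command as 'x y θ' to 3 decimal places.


axis x: 1/2·-12.000 + -1/2 = -6.500
axis y: 3·-39.000 + 1/2 = -116.500
axis θ: 1/4·-40.000 + 1/2 = -9.500

-6.500 -116.500 -9.500


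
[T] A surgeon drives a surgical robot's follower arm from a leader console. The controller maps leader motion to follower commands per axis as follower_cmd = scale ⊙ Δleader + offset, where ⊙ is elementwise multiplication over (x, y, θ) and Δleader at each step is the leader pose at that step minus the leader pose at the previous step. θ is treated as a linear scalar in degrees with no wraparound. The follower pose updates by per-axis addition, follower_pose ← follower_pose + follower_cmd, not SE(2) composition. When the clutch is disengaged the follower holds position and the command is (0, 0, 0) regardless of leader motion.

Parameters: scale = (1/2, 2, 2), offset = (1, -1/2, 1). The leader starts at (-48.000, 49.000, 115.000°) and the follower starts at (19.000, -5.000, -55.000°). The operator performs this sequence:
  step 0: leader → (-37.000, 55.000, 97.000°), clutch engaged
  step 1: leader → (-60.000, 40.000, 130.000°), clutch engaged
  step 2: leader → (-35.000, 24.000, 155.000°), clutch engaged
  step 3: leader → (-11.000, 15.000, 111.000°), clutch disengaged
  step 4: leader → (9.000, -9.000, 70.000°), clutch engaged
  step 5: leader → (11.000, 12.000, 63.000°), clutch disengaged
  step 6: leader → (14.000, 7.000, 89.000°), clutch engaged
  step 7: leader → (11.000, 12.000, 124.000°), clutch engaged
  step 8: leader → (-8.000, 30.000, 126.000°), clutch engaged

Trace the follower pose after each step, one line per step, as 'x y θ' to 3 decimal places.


25.500 6.500 -90.000
15.000 -24.000 -23.000
28.500 -56.500 28.000
28.500 -56.500 28.000
39.500 -105.000 -53.000
39.500 -105.000 -53.000
42.000 -115.500 0.000
41.500 -106.000 71.000
33.000 -70.500 76.000

step 0: Δleader=(11.000, 6.000, -18.000°), engaged; cmd=(6.500, 11.500, -35.000°) → follower=(25.500, 6.500, -90.000°)
step 1: Δleader=(-23.000, -15.000, 33.000°), engaged; cmd=(-10.500, -30.500, 67.000°) → follower=(15.000, -24.000, -23.000°)
step 2: Δleader=(25.000, -16.000, 25.000°), engaged; cmd=(13.500, -32.500, 51.000°) → follower=(28.500, -56.500, 28.000°)
step 3: Δleader=(24.000, -9.000, -44.000°), disengaged; cmd=(0,0,0) → follower holds at (28.500, -56.500, 28.000°)
step 4: Δleader=(20.000, -24.000, -41.000°), engaged; cmd=(11.000, -48.500, -81.000°) → follower=(39.500, -105.000, -53.000°)
step 5: Δleader=(2.000, 21.000, -7.000°), disengaged; cmd=(0,0,0) → follower holds at (39.500, -105.000, -53.000°)
step 6: Δleader=(3.000, -5.000, 26.000°), engaged; cmd=(2.500, -10.500, 53.000°) → follower=(42.000, -115.500, 0.000°)
step 7: Δleader=(-3.000, 5.000, 35.000°), engaged; cmd=(-0.500, 9.500, 71.000°) → follower=(41.500, -106.000, 71.000°)
step 8: Δleader=(-19.000, 18.000, 2.000°), engaged; cmd=(-8.500, 35.500, 5.000°) → follower=(33.000, -70.500, 76.000°)


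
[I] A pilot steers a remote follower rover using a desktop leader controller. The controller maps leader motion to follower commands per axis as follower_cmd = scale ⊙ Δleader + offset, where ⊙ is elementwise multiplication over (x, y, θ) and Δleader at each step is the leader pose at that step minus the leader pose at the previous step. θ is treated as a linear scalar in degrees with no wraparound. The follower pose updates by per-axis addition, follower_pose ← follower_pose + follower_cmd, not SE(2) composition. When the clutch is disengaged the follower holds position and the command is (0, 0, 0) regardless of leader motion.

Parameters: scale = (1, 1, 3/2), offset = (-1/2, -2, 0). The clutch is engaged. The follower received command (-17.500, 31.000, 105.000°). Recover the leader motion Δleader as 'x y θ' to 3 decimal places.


-17.000 33.000 70.000

axis x: (-17.500 − -1/2) / (1) = -17.000
axis y: (31.000 − -2) / (1) = 33.000
axis θ: (105.000 − 0) / (3/2) = 70.000


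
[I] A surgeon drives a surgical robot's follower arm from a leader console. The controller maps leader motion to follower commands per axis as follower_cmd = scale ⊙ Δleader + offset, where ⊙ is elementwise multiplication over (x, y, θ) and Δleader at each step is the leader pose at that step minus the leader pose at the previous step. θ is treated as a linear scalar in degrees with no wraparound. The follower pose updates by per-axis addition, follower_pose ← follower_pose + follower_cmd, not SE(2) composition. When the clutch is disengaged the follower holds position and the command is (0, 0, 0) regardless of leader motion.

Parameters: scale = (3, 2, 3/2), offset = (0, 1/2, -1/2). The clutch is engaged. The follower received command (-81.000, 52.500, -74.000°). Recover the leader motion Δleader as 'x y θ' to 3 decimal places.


axis x: (-81.000 − 0) / (3) = -27.000
axis y: (52.500 − 1/2) / (2) = 26.000
axis θ: (-74.000 − -1/2) / (3/2) = -49.000

-27.000 26.000 -49.000


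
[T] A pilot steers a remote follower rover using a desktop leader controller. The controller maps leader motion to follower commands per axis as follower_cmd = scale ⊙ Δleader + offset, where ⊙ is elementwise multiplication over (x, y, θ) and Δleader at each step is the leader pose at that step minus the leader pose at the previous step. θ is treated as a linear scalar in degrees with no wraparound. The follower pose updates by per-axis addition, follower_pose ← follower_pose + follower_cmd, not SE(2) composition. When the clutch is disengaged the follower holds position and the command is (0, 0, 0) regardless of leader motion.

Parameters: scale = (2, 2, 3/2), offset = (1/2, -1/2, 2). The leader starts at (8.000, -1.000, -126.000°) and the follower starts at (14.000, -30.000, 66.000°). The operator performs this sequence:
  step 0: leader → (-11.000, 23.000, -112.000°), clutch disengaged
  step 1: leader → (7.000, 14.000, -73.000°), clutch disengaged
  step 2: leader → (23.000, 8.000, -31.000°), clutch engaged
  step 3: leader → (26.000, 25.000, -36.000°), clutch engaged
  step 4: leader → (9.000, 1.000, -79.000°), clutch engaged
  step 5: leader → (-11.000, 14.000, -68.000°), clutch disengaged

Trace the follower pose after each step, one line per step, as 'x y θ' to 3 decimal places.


step 0: Δleader=(-19.000, 24.000, 14.000°), disengaged; cmd=(0,0,0) → follower holds at (14.000, -30.000, 66.000°)
step 1: Δleader=(18.000, -9.000, 39.000°), disengaged; cmd=(0,0,0) → follower holds at (14.000, -30.000, 66.000°)
step 2: Δleader=(16.000, -6.000, 42.000°), engaged; cmd=(32.500, -12.500, 65.000°) → follower=(46.500, -42.500, 131.000°)
step 3: Δleader=(3.000, 17.000, -5.000°), engaged; cmd=(6.500, 33.500, -5.500°) → follower=(53.000, -9.000, 125.500°)
step 4: Δleader=(-17.000, -24.000, -43.000°), engaged; cmd=(-33.500, -48.500, -62.500°) → follower=(19.500, -57.500, 63.000°)
step 5: Δleader=(-20.000, 13.000, 11.000°), disengaged; cmd=(0,0,0) → follower holds at (19.500, -57.500, 63.000°)

14.000 -30.000 66.000
14.000 -30.000 66.000
46.500 -42.500 131.000
53.000 -9.000 125.500
19.500 -57.500 63.000
19.500 -57.500 63.000
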